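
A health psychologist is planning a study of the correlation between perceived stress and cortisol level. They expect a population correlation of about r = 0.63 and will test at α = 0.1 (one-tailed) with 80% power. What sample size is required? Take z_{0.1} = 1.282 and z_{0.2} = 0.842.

n = 12

Fisher's z: C = ½·ln((1+r)/(1−r)) = ½·ln(4.4054) = 0.7414.
n = ((z_{α} + z_β)/C)² + 3.
(1.282 + 0.842) / 0.7414 = 2.124 / 0.7414 = 2.865.
n = 2.865² + 3 = 8.21 + 3 = 11.2.
Round up.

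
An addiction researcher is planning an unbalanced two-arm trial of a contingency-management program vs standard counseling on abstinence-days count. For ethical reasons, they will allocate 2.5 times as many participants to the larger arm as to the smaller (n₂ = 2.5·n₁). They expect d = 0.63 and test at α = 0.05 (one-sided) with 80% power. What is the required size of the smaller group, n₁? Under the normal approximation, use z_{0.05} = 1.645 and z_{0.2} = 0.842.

With allocation ratio k = n₂/n₁ = 2.5, Var(x̄₁−x̄₂) = σ²(1/n₁ + 1/(k·n₁)) = σ²·(k+1)/(k·n₁).
So n₁ = (1 + 1/k)·((z_{α} + z_β)/d)² = 1.400 × (2.487/0.63)².
n₁ = 1.400 × 15.58 = 21.8.
Round up: n₁ = 22, giving n₂ = 2.5 × 22 = 55.

n₁ = 22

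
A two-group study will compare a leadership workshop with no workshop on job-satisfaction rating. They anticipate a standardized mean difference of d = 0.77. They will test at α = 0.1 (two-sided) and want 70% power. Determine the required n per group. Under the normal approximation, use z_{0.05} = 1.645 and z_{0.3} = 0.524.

For two independent groups with equal n: n = 2·((z_{α/2} + z_β) / d)².
z_{α/2} + z_β = 1.645 + 0.524 = 2.169.
n = 2 × (2.169 / 0.77)² = 2 × 2.817² = 2 × 7.93 = 15.9.
Round up to the next whole participant.

n = 16 per group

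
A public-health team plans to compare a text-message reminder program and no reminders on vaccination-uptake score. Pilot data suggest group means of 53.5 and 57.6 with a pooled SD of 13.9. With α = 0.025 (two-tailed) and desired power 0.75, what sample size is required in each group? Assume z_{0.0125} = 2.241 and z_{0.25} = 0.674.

Cohen's d = |M₁ − M₂| / SD_pooled = |53.5 − 57.6| / 13.9 = 4.1 / 13.9 = 0.295.
For two independent groups with equal n: n = 2·((z_{α/2} + z_β) / d)².
z_{α/2} + z_β = 2.241 + 0.674 = 2.915.
n = 2 × (2.915 / 0.295)² = 2 × 9.881² = 2 × 97.64 = 195.3.
Round up to the next whole participant.

n = 196 per group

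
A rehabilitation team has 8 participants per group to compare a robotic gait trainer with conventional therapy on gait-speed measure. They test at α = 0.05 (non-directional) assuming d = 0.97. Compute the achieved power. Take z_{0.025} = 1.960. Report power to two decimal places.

power ≈ 0.49

For two equal groups, power = Φ(d·√(n/2) − z_{α/2}).
d·√(n/2) = 0.97 × √(8/2) = 0.97 × 2.000 = 1.940.
z_β = 1.940 − 1.960 = -0.020.
Power = Φ(-0.020) = 0.492.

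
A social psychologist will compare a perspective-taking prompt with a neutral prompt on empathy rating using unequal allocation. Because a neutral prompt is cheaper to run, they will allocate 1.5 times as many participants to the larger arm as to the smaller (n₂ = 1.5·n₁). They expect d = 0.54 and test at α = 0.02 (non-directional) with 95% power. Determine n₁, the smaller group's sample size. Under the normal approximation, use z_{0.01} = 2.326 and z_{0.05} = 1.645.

With allocation ratio k = n₂/n₁ = 1.5, Var(x̄₁−x̄₂) = σ²(1/n₁ + 1/(k·n₁)) = σ²·(k+1)/(k·n₁).
So n₁ = (1 + 1/k)·((z_{α/2} + z_β)/d)² = 1.667 × (3.971/0.54)².
n₁ = 1.667 × 54.08 = 90.1.
Round up: n₁ = 91, giving n₂ = ⌈1.5 × 91⌉ = ⌈136.5⌉ = 137.

n₁ = 91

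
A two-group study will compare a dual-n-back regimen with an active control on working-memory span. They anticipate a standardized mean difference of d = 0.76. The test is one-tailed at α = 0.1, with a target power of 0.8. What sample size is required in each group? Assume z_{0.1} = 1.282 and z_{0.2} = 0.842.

For two independent groups with equal n: n = 2·((z_{α} + z_β) / d)².
z_{α} + z_β = 1.282 + 0.842 = 2.124.
n = 2 × (2.124 / 0.76)² = 2 × 2.795² = 2 × 7.81 = 15.6.
Round up to the next whole participant.

n = 16 per group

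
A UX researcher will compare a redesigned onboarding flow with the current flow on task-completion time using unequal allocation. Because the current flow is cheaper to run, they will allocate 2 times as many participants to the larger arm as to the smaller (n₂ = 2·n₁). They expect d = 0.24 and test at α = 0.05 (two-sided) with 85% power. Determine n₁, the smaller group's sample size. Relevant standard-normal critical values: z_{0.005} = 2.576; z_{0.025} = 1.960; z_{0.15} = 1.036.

With allocation ratio k = n₂/n₁ = 2, Var(x̄₁−x̄₂) = σ²(1/n₁ + 1/(k·n₁)) = σ²·(k+1)/(k·n₁).
So n₁ = (1 + 1/k)·((z_{α/2} + z_β)/d)² = 1.500 × (2.996/0.24)².
n₁ = 1.500 × 155.83 = 233.8.
Round up: n₁ = 234, giving n₂ = 2 × 234 = 468.

n₁ = 234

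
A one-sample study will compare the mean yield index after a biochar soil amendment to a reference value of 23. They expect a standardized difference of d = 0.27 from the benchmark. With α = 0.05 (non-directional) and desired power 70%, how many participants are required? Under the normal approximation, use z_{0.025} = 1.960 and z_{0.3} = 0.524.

For a one-sample test: n = ((z_{α/2} + z_β) / d)².
z_{α/2} + z_β = 1.960 + 0.524 = 2.484.
n = (2.484 / 0.27)² = 9.200² = 84.64.
Round up.

n = 85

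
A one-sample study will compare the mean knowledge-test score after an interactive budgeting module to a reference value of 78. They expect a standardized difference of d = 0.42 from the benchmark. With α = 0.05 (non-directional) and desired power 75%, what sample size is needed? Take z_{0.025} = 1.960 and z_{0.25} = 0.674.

For a one-sample test: n = ((z_{α/2} + z_β) / d)².
z_{α/2} + z_β = 1.960 + 0.674 = 2.634.
n = (2.634 / 0.42)² = 6.271² = 39.33.
Round up.

n = 40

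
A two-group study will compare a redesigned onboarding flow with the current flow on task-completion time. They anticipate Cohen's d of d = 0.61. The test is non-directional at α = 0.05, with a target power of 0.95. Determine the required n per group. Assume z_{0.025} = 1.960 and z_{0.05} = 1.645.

n = 70 per group

For two independent groups with equal n: n = 2·((z_{α/2} + z_β) / d)².
z_{α/2} + z_β = 1.960 + 1.645 = 3.605.
n = 2 × (3.605 / 0.61)² = 2 × 5.910² = 2 × 34.93 = 69.9.
Round up to the next whole participant.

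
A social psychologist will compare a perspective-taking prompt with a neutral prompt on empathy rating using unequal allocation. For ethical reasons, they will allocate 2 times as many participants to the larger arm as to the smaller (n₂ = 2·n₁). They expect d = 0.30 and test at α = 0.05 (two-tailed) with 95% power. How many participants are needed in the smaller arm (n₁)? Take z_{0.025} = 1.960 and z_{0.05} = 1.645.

n₁ = 217

With allocation ratio k = n₂/n₁ = 2, Var(x̄₁−x̄₂) = σ²(1/n₁ + 1/(k·n₁)) = σ²·(k+1)/(k·n₁).
So n₁ = (1 + 1/k)·((z_{α/2} + z_β)/d)² = 1.500 × (3.605/0.30)².
n₁ = 1.500 × 144.40 = 216.6.
Round up: n₁ = 217, giving n₂ = 2 × 217 = 434.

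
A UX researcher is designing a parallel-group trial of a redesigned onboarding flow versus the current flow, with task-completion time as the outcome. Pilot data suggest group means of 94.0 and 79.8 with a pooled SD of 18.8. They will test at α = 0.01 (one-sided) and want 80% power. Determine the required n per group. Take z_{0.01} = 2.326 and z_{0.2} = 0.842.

Cohen's d = |M₁ − M₂| / SD_pooled = |94.0 − 79.8| / 18.8 = 14.2 / 18.8 = 0.755.
For two independent groups with equal n: n = 2·((z_{α} + z_β) / d)².
z_{α} + z_β = 2.326 + 0.842 = 3.168.
n = 2 × (3.168 / 0.755)² = 2 × 4.196² = 2 × 17.61 = 35.2.
Round up to the next whole participant.

n = 36 per group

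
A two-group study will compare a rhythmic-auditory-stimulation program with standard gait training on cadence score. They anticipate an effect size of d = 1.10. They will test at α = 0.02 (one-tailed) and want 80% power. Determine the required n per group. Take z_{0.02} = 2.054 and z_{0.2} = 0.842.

For two independent groups with equal n: n = 2·((z_{α} + z_β) / d)².
z_{α} + z_β = 2.054 + 0.842 = 2.896.
n = 2 × (2.896 / 1.10)² = 2 × 2.633² = 2 × 6.93 = 13.9.
Round up to the next whole participant.

n = 14 per group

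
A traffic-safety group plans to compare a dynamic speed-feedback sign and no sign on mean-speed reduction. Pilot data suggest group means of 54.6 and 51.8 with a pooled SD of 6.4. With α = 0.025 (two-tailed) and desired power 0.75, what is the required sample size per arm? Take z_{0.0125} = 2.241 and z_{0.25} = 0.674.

n = 89 per group

Cohen's d = |M₁ − M₂| / SD_pooled = |54.6 − 51.8| / 6.4 = 2.8 / 6.4 = 0.438.
For two independent groups with equal n: n = 2·((z_{α/2} + z_β) / d)².
z_{α/2} + z_β = 2.241 + 0.674 = 2.915.
n = 2 × (2.915 / 0.438)² = 2 × 6.655² = 2 × 44.29 = 88.6.
Round up to the next whole participant.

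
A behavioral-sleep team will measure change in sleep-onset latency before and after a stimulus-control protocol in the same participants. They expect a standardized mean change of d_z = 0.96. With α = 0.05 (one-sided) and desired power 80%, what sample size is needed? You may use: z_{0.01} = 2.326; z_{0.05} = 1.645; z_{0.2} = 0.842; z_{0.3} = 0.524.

n = 7 pairs

For a paired (one-sample on differences) test: n = ((z_{α} + z_β) / d)².
z_{α} + z_β = 1.645 + 0.842 = 2.487.
n = (2.487 / 0.96)² = 2.591² = 6.71.
Round up.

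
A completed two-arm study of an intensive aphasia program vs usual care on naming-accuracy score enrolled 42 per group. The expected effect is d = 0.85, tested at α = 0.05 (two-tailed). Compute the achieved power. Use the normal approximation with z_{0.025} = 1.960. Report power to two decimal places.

power ≈ 0.97

For two equal groups, power = Φ(d·√(n/2) − z_{α/2}).
d·√(n/2) = 0.85 × √(42/2) = 0.85 × 4.583 = 3.895.
z_β = 3.895 − 1.960 = 1.935.
Power = Φ(1.935) = 0.974.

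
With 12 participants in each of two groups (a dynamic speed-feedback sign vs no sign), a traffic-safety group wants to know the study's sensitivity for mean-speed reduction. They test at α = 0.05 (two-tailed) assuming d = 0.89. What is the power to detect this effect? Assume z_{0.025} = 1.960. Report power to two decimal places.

For two equal groups, power = Φ(d·√(n/2) − z_{α/2}).
d·√(n/2) = 0.89 × √(12/2) = 0.89 × 2.449 = 2.180.
z_β = 2.180 − 1.960 = 0.220.
Power = Φ(0.220) = 0.587.

power ≈ 0.59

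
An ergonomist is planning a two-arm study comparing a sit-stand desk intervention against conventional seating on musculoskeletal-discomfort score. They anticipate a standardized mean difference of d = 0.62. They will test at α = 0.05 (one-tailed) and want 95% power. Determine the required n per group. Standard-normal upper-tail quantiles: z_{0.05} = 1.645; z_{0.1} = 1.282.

For two independent groups with equal n: n = 2·((z_{α} + z_β) / d)².
z_{α} + z_β = 1.645 + 1.645 = 3.290.
n = 2 × (3.290 / 0.62)² = 2 × 5.306² = 2 × 28.16 = 56.3.
Round up to the next whole participant.

n = 57 per group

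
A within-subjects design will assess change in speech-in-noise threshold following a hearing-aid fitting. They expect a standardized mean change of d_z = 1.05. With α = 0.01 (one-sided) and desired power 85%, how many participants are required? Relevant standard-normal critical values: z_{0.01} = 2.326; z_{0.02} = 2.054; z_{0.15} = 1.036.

n = 11 pairs

For a paired (one-sample on differences) test: n = ((z_{α} + z_β) / d)².
z_{α} + z_β = 2.326 + 1.036 = 3.362.
n = (3.362 / 1.05)² = 3.202² = 10.25.
Round up.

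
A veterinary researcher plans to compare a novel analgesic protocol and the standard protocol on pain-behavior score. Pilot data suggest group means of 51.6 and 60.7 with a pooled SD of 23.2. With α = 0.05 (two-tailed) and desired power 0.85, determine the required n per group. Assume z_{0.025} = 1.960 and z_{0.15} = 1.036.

Cohen's d = |M₁ − M₂| / SD_pooled = |51.6 − 60.7| / 23.2 = 9.1 / 23.2 = 0.392.
For two independent groups with equal n: n = 2·((z_{α/2} + z_β) / d)².
z_{α/2} + z_β = 1.960 + 1.036 = 2.996.
n = 2 × (2.996 / 0.392)² = 2 × 7.643² = 2 × 58.41 = 116.8.
Round up to the next whole participant.

n = 117 per group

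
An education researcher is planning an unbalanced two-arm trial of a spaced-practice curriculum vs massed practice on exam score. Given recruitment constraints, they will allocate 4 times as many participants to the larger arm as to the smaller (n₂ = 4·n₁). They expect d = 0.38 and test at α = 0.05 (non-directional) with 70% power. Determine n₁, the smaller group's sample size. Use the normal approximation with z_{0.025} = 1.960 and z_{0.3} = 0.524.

n₁ = 54

With allocation ratio k = n₂/n₁ = 4, Var(x̄₁−x̄₂) = σ²(1/n₁ + 1/(k·n₁)) = σ²·(k+1)/(k·n₁).
So n₁ = (1 + 1/k)·((z_{α/2} + z_β)/d)² = 1.250 × (2.484/0.38)².
n₁ = 1.250 × 42.73 = 53.4.
Round up: n₁ = 54, giving n₂ = 4 × 54 = 216.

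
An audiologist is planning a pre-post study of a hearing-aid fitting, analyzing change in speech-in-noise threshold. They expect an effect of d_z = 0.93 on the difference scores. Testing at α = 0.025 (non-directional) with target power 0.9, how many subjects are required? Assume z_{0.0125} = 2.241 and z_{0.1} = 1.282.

n = 15 pairs

For a paired (one-sample on differences) test: n = ((z_{α/2} + z_β) / d)².
z_{α/2} + z_β = 2.241 + 1.282 = 3.523.
n = (3.523 / 0.93)² = 3.788² = 14.35.
Round up.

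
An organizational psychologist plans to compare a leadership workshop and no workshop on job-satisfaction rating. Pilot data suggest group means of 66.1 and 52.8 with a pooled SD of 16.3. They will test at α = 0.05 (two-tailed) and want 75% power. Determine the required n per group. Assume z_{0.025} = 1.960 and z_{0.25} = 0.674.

Cohen's d = |M₁ − M₂| / SD_pooled = |66.1 − 52.8| / 16.3 = 13.3 / 16.3 = 0.816.
For two independent groups with equal n: n = 2·((z_{α/2} + z_β) / d)².
z_{α/2} + z_β = 1.960 + 0.674 = 2.634.
n = 2 × (2.634 / 0.816)² = 2 × 3.228² = 2 × 10.42 = 20.8.
Round up to the next whole participant.

n = 21 per group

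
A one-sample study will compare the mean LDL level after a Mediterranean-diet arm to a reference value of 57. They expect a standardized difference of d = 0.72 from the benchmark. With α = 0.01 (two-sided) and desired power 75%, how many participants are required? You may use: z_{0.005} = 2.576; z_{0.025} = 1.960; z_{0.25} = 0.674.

n = 21

For a one-sample test: n = ((z_{α/2} + z_β) / d)².
z_{α/2} + z_β = 2.576 + 0.674 = 3.250.
n = (3.250 / 0.72)² = 4.514² = 20.38.
Round up.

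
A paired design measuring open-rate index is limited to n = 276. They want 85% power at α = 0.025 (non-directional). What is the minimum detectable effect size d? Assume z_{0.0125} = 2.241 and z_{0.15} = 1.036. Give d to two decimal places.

d_min ≈ 0.20

For a single sample (or paired design) of n = 276: d_min = (z_{α/2} + z_β)/√n.
z-sum = 2.241 + 1.036 = 3.277.
d_min = 3.277 / √276 = 3.277 / 16.613 = 0.197.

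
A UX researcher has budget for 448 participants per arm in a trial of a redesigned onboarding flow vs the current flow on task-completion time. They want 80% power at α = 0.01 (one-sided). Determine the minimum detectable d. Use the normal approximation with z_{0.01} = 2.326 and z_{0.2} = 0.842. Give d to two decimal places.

d_min ≈ 0.21

For two independent groups of n = 448 each: d_min = (z_{α} + z_β)·√(2/n).
z-sum = 2.326 + 0.842 = 3.168.
d_min = 3.168 × √(2/448) = 3.168 × 0.0668 = 0.212.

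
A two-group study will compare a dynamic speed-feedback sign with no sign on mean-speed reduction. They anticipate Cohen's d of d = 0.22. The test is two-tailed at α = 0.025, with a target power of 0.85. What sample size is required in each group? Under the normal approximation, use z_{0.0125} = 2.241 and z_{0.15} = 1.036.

n = 444 per group

For two independent groups with equal n: n = 2·((z_{α/2} + z_β) / d)².
z_{α/2} + z_β = 2.241 + 1.036 = 3.277.
n = 2 × (3.277 / 0.22)² = 2 × 14.895² = 2 × 221.87 = 443.7.
Round up to the next whole participant.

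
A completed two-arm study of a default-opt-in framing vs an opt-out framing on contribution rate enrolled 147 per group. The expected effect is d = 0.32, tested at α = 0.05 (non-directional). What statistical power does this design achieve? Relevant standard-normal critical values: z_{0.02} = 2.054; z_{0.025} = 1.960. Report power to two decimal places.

power ≈ 0.78

For two equal groups, power = Φ(d·√(n/2) − z_{α/2}).
d·√(n/2) = 0.32 × √(147/2) = 0.32 × 8.573 = 2.743.
z_β = 2.743 − 1.960 = 0.783.
Power = Φ(0.783) = 0.783.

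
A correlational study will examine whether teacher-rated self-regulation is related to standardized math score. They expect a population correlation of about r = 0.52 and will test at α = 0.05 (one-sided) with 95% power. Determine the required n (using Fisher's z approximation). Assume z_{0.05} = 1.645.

n = 36

Fisher's z: C = ½·ln((1+r)/(1−r)) = ½·ln(3.1667) = 0.5763.
n = ((z_{α} + z_β)/C)² + 3.
(1.645 + 1.645) / 0.5763 = 3.290 / 0.5763 = 5.709.
n = 5.709² + 3 = 32.59 + 3 = 35.6.
Round up.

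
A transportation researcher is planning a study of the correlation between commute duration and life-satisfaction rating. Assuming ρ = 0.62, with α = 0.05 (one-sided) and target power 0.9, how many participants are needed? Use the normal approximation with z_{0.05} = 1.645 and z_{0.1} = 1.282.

n = 20

Fisher's z: C = ½·ln((1+r)/(1−r)) = ½·ln(4.2632) = 0.7250.
n = ((z_{α} + z_β)/C)² + 3.
(1.645 + 1.282) / 0.7250 = 2.927 / 0.7250 = 4.037.
n = 4.037² + 3 = 16.30 + 3 = 19.3.
Round up.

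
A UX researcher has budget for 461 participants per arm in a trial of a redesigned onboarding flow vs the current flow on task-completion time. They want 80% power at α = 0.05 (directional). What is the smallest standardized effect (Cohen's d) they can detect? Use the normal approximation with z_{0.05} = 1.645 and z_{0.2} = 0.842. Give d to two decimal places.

d_min ≈ 0.16

For two independent groups of n = 461 each: d_min = (z_{α} + z_β)·√(2/n).
z-sum = 1.645 + 0.842 = 2.487.
d_min = 2.487 × √(2/461) = 2.487 × 0.0659 = 0.164.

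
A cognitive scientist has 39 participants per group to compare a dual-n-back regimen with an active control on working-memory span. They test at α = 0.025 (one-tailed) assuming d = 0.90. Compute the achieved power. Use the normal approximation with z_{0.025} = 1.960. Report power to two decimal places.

For two equal groups, power = Φ(d·√(n/2) − z_{α}).
d·√(n/2) = 0.90 × √(39/2) = 0.90 × 4.416 = 3.974.
z_β = 3.974 − 1.960 = 2.014.
Power = Φ(2.014) = 0.978.

power ≈ 0.98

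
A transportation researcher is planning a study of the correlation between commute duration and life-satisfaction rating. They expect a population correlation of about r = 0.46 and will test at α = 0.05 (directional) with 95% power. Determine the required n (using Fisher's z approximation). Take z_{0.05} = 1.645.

n = 47

Fisher's z: C = ½·ln((1+r)/(1−r)) = ½·ln(2.7037) = 0.4973.
n = ((z_{α} + z_β)/C)² + 3.
(1.645 + 1.645) / 0.4973 = 3.290 / 0.4973 = 6.616.
n = 6.616² + 3 = 43.77 + 3 = 46.8.
Round up.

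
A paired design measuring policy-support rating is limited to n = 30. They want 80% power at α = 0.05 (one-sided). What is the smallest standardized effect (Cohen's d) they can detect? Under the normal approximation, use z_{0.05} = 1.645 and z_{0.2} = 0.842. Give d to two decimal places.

d_min ≈ 0.45

For a single sample (or paired design) of n = 30: d_min = (z_{α} + z_β)/√n.
z-sum = 1.645 + 0.842 = 2.487.
d_min = 2.487 / √30 = 2.487 / 5.477 = 0.454.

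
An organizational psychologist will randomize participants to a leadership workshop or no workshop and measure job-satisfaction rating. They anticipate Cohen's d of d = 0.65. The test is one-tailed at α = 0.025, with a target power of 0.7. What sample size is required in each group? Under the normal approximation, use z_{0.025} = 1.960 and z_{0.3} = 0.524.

For two independent groups with equal n: n = 2·((z_{α} + z_β) / d)².
z_{α} + z_β = 1.960 + 0.524 = 2.484.
n = 2 × (2.484 / 0.65)² = 2 × 3.822² = 2 × 14.60 = 29.2.
Round up to the next whole participant.

n = 30 per group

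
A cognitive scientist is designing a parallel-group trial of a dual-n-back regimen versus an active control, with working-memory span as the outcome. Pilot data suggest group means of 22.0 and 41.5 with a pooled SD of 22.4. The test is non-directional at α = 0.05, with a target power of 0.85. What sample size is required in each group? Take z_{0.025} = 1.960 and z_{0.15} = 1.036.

Cohen's d = |M₁ − M₂| / SD_pooled = |22.0 − 41.5| / 22.4 = 19.5 / 22.4 = 0.871.
For two independent groups with equal n: n = 2·((z_{α/2} + z_β) / d)².
z_{α/2} + z_β = 1.960 + 1.036 = 2.996.
n = 2 × (2.996 / 0.871)² = 2 × 3.440² = 2 × 11.83 = 23.7.
Round up to the next whole participant.

n = 24 per group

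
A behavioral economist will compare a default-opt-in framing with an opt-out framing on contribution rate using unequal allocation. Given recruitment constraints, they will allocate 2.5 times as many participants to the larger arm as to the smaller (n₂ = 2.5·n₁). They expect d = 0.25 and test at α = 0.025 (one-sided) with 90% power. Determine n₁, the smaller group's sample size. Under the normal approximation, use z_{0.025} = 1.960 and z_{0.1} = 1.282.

With allocation ratio k = n₂/n₁ = 2.5, Var(x̄₁−x̄₂) = σ²(1/n₁ + 1/(k·n₁)) = σ²·(k+1)/(k·n₁).
So n₁ = (1 + 1/k)·((z_{α} + z_β)/d)² = 1.400 × (3.242/0.25)².
n₁ = 1.400 × 168.17 = 235.4.
Round up: n₁ = 236, giving n₂ = 2.5 × 236 = 590.

n₁ = 236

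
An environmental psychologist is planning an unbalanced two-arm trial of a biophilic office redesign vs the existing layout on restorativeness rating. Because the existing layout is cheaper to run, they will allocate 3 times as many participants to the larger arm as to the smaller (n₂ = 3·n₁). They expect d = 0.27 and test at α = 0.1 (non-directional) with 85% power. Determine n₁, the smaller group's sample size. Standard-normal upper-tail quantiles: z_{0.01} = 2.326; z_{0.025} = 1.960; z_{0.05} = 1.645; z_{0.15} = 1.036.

n₁ = 132

With allocation ratio k = n₂/n₁ = 3, Var(x̄₁−x̄₂) = σ²(1/n₁ + 1/(k·n₁)) = σ²·(k+1)/(k·n₁).
So n₁ = (1 + 1/k)·((z_{α/2} + z_β)/d)² = 1.333 × (2.681/0.27)².
n₁ = 1.333 × 98.60 = 131.5.
Round up: n₁ = 132, giving n₂ = 3 × 132 = 396.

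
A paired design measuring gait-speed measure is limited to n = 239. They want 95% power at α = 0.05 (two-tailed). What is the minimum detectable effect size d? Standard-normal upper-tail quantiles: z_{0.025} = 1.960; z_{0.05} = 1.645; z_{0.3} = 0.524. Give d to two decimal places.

d_min ≈ 0.23

For a single sample (or paired design) of n = 239: d_min = (z_{α/2} + z_β)/√n.
z-sum = 1.960 + 1.645 = 3.605.
d_min = 3.605 / √239 = 3.605 / 15.460 = 0.233.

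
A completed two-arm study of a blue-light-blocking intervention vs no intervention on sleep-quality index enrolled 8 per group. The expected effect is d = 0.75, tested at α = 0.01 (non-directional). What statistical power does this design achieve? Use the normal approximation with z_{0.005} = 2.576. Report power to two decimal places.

For two equal groups, power = Φ(d·√(n/2) − z_{α/2}).
d·√(n/2) = 0.75 × √(8/2) = 0.75 × 2.000 = 1.500.
z_β = 1.500 − 2.576 = -1.076.
Power = Φ(-1.076) = 0.141.

power ≈ 0.14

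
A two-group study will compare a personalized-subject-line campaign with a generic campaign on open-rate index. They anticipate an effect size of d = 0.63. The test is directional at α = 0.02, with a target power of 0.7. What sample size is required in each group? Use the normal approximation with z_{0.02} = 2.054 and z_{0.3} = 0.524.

For two independent groups with equal n: n = 2·((z_{α} + z_β) / d)².
z_{α} + z_β = 2.054 + 0.524 = 2.578.
n = 2 × (2.578 / 0.63)² = 2 × 4.092² = 2 × 16.74 = 33.5.
Round up to the next whole participant.

n = 34 per group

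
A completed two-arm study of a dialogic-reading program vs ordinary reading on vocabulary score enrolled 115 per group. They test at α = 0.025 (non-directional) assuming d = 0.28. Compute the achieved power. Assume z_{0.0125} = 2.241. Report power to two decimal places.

For two equal groups, power = Φ(d·√(n/2) − z_{α/2}).
d·√(n/2) = 0.28 × √(115/2) = 0.28 × 7.583 = 2.123.
z_β = 2.123 − 2.241 = -0.118.
Power = Φ(-0.118) = 0.453.

power ≈ 0.45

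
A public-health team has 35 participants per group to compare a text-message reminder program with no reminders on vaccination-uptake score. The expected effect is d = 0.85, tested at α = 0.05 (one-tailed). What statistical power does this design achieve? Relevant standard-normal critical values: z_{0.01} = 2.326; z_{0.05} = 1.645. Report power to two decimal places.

For two equal groups, power = Φ(d·√(n/2) − z_{α}).
d·√(n/2) = 0.85 × √(35/2) = 0.85 × 4.183 = 3.556.
z_β = 3.556 − 1.645 = 1.911.
Power = Φ(1.911) = 0.972.

power ≈ 0.97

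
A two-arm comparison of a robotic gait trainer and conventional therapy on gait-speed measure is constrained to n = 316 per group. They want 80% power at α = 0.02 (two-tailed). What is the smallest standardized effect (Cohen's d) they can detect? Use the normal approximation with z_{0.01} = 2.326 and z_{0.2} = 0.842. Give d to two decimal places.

d_min ≈ 0.25

For two independent groups of n = 316 each: d_min = (z_{α/2} + z_β)·√(2/n).
z-sum = 2.326 + 0.842 = 3.168.
d_min = 3.168 × √(2/316) = 3.168 × 0.0796 = 0.252.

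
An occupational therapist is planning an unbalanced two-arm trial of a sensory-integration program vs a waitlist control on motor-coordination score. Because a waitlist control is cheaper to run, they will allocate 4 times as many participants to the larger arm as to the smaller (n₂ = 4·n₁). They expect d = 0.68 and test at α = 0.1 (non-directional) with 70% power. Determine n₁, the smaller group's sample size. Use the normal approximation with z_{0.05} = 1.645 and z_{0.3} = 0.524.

n₁ = 13

With allocation ratio k = n₂/n₁ = 4, Var(x̄₁−x̄₂) = σ²(1/n₁ + 1/(k·n₁)) = σ²·(k+1)/(k·n₁).
So n₁ = (1 + 1/k)·((z_{α/2} + z_β)/d)² = 1.250 × (2.169/0.68)².
n₁ = 1.250 × 10.17 = 12.7.
Round up: n₁ = 13, giving n₂ = 4 × 13 = 52.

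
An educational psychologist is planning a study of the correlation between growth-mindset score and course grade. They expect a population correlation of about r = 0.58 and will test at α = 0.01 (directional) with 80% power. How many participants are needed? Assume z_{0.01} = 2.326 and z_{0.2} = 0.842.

n = 26

Fisher's z: C = ½·ln((1+r)/(1−r)) = ½·ln(3.7619) = 0.6625.
n = ((z_{α} + z_β)/C)² + 3.
(2.326 + 0.842) / 0.6625 = 3.168 / 0.6625 = 4.782.
n = 4.782² + 3 = 22.87 + 3 = 25.9.
Round up.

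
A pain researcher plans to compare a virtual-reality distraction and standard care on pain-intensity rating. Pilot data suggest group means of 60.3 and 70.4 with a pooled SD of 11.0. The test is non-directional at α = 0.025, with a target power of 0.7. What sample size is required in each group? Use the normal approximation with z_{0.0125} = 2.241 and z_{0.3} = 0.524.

n = 19 per group

Cohen's d = |M₁ − M₂| / SD_pooled = |60.3 − 70.4| / 11.0 = 10.1 / 11.0 = 0.918.
For two independent groups with equal n: n = 2·((z_{α/2} + z_β) / d)².
z_{α/2} + z_β = 2.241 + 0.524 = 2.765.
n = 2 × (2.765 / 0.918)² = 2 × 3.012² = 2 × 9.07 = 18.1.
Round up to the next whole participant.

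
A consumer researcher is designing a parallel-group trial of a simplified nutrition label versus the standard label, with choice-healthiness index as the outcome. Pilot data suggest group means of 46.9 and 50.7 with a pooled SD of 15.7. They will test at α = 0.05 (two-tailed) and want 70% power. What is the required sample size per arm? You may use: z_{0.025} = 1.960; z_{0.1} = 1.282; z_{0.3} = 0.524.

n = 211 per group

Cohen's d = |M₁ − M₂| / SD_pooled = |46.9 − 50.7| / 15.7 = 3.8 / 15.7 = 0.242.
For two independent groups with equal n: n = 2·((z_{α/2} + z_β) / d)².
z_{α/2} + z_β = 1.960 + 0.524 = 2.484.
n = 2 × (2.484 / 0.242)² = 2 × 10.264² = 2 × 105.36 = 210.7.
Round up to the next whole participant.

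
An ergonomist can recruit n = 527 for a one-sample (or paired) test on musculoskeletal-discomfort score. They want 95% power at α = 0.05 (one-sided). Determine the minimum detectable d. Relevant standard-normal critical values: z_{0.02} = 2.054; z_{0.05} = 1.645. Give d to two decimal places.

For a single sample (or paired design) of n = 527: d_min = (z_{α} + z_β)/√n.
z-sum = 1.645 + 1.645 = 3.290.
d_min = 3.290 / √527 = 3.290 / 22.956 = 0.143.

d_min ≈ 0.14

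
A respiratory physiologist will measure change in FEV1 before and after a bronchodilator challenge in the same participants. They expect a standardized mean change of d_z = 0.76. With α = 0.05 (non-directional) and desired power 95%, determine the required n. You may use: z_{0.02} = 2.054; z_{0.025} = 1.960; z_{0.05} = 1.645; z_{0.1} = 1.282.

For a paired (one-sample on differences) test: n = ((z_{α/2} + z_β) / d)².
z_{α/2} + z_β = 1.960 + 1.645 = 3.605.
n = (3.605 / 0.76)² = 4.743² = 22.50.
Round up.

n = 23 pairs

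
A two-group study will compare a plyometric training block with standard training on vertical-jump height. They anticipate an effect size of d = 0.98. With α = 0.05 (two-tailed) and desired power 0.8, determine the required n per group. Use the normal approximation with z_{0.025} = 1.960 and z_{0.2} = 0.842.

For two independent groups with equal n: n = 2·((z_{α/2} + z_β) / d)².
z_{α/2} + z_β = 1.960 + 0.842 = 2.802.
n = 2 × (2.802 / 0.98)² = 2 × 2.859² = 2 × 8.17 = 16.3.
Round up to the next whole participant.

n = 17 per group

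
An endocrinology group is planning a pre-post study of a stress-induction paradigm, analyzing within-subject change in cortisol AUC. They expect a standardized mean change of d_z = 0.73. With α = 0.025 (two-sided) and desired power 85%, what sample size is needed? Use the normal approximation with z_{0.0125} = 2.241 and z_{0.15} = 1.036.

For a paired (one-sample on differences) test: n = ((z_{α/2} + z_β) / d)².
z_{α/2} + z_β = 2.241 + 1.036 = 3.277.
n = (3.277 / 0.73)² = 4.489² = 20.15.
Round up.

n = 21 pairs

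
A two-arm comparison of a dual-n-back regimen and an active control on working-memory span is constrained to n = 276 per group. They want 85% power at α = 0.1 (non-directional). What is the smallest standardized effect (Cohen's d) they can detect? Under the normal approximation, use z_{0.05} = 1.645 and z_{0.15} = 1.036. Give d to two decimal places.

d_min ≈ 0.23

For two independent groups of n = 276 each: d_min = (z_{α/2} + z_β)·√(2/n).
z-sum = 1.645 + 1.036 = 2.681.
d_min = 2.681 × √(2/276) = 2.681 × 0.0851 = 0.228.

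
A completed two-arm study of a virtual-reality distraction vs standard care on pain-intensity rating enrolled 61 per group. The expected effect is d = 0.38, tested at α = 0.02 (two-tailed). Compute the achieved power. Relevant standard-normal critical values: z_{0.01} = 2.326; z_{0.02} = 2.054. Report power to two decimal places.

power ≈ 0.41

For two equal groups, power = Φ(d·√(n/2) − z_{α/2}).
d·√(n/2) = 0.38 × √(61/2) = 0.38 × 5.523 = 2.099.
z_β = 2.099 − 2.326 = -0.227.
Power = Φ(-0.227) = 0.410.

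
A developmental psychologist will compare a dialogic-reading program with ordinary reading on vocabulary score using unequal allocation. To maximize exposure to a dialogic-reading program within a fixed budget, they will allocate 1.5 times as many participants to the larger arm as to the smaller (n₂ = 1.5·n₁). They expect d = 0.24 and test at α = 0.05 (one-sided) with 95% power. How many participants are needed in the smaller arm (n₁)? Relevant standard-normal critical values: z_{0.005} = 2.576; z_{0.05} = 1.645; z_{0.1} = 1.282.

n₁ = 314

With allocation ratio k = n₂/n₁ = 1.5, Var(x̄₁−x̄₂) = σ²(1/n₁ + 1/(k·n₁)) = σ²·(k+1)/(k·n₁).
So n₁ = (1 + 1/k)·((z_{α} + z_β)/d)² = 1.667 × (3.290/0.24)².
n₁ = 1.667 × 187.92 = 313.2.
Round up: n₁ = 314, giving n₂ = 1.5 × 314 = 471.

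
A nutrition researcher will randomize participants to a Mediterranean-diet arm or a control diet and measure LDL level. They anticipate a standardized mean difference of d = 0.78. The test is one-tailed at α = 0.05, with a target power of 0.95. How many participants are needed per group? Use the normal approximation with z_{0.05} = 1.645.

n = 36 per group

For two independent groups with equal n: n = 2·((z_{α} + z_β) / d)².
z_{α} + z_β = 1.645 + 1.645 = 3.290.
n = 2 × (3.290 / 0.78)² = 2 × 4.218² = 2 × 17.79 = 35.6.
Round up to the next whole participant.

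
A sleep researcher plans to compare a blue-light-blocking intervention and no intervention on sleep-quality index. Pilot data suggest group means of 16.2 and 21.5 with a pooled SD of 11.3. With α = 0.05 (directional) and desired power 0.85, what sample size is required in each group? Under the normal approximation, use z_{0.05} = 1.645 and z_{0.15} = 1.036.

Cohen's d = |M₁ − M₂| / SD_pooled = |16.2 − 21.5| / 11.3 = 5.3 / 11.3 = 0.469.
For two independent groups with equal n: n = 2·((z_{α} + z_β) / d)².
z_{α} + z_β = 1.645 + 1.036 = 2.681.
n = 2 × (2.681 / 0.469)² = 2 × 5.716² = 2 × 32.68 = 65.4.
Round up to the next whole participant.

n = 66 per group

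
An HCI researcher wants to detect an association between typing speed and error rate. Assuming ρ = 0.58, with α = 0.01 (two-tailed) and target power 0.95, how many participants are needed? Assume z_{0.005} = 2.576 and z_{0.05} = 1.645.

Fisher's z: C = ½·ln((1+r)/(1−r)) = ½·ln(3.7619) = 0.6625.
n = ((z_{α/2} + z_β)/C)² + 3.
(2.576 + 1.645) / 0.6625 = 4.221 / 0.6625 = 6.371.
n = 6.371² + 3 = 40.59 + 3 = 43.6.
Round up.

n = 44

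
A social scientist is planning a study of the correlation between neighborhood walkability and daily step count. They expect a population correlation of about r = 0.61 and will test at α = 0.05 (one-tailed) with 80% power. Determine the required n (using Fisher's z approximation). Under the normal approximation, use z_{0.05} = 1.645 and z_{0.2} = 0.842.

Fisher's z: C = ½·ln((1+r)/(1−r)) = ½·ln(4.1282) = 0.7089.
n = ((z_{α} + z_β)/C)² + 3.
(1.645 + 0.842) / 0.7089 = 2.487 / 0.7089 = 3.508.
n = 3.508² + 3 = 12.31 + 3 = 15.3.
Round up.

n = 16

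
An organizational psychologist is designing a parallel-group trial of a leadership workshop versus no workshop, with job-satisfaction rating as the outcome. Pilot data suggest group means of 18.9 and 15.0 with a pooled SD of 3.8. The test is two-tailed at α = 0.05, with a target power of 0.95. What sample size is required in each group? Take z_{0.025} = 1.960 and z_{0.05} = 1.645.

Cohen's d = |M₁ − M₂| / SD_pooled = |18.9 − 15.0| / 3.8 = 3.9 / 3.8 = 1.026.
For two independent groups with equal n: n = 2·((z_{α/2} + z_β) / d)².
z_{α/2} + z_β = 1.960 + 1.645 = 3.605.
n = 2 × (3.605 / 1.026)² = 2 × 3.514² = 2 × 12.35 = 24.7.
Round up to the next whole participant.

n = 25 per group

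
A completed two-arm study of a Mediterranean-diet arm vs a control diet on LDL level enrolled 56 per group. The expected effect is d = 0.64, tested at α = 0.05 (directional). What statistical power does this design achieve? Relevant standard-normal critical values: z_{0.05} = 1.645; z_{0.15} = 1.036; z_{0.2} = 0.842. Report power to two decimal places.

power ≈ 0.96

For two equal groups, power = Φ(d·√(n/2) − z_{α}).
d·√(n/2) = 0.64 × √(56/2) = 0.64 × 5.292 = 3.387.
z_β = 3.387 − 1.645 = 1.742.
Power = Φ(1.742) = 0.959.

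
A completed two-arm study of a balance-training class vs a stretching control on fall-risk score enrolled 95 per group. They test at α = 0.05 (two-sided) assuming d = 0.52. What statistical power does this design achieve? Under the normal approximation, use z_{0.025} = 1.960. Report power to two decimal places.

For two equal groups, power = Φ(d·√(n/2) − z_{α/2}).
d·√(n/2) = 0.52 × √(95/2) = 0.52 × 6.892 = 3.584.
z_β = 3.584 − 1.960 = 1.624.
Power = Φ(1.624) = 0.948.

power ≈ 0.95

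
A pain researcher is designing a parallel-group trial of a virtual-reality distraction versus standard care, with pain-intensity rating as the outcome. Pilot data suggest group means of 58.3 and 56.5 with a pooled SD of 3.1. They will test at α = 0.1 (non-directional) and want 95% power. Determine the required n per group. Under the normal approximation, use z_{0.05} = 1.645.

Cohen's d = |M₁ − M₂| / SD_pooled = |58.3 − 56.5| / 3.1 = 1.8 / 3.1 = 0.581.
For two independent groups with equal n: n = 2·((z_{α/2} + z_β) / d)².
z_{α/2} + z_β = 1.645 + 1.645 = 3.290.
n = 2 × (3.290 / 0.581)² = 2 × 5.663² = 2 × 32.07 = 64.1.
Round up to the next whole participant.

n = 65 per group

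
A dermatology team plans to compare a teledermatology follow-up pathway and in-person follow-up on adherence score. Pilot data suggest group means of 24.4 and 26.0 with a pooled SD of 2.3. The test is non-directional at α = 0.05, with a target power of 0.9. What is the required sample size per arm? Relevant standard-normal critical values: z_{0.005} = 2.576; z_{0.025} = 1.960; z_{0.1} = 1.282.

n = 44 per group

Cohen's d = |M₁ − M₂| / SD_pooled = |24.4 − 26.0| / 2.3 = 1.6 / 2.3 = 0.696.
For two independent groups with equal n: n = 2·((z_{α/2} + z_β) / d)².
z_{α/2} + z_β = 1.960 + 1.282 = 3.242.
n = 2 × (3.242 / 0.696)² = 2 × 4.658² = 2 × 21.70 = 43.4.
Round up to the next whole participant.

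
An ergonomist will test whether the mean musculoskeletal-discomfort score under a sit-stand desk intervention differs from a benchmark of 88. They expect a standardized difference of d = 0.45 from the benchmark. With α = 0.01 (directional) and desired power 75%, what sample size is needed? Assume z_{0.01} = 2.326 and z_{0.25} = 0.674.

n = 45

For a one-sample test: n = ((z_{α} + z_β) / d)².
z_{α} + z_β = 2.326 + 0.674 = 3.000.
n = (3.000 / 0.45)² = 6.667² = 44.44.
Round up.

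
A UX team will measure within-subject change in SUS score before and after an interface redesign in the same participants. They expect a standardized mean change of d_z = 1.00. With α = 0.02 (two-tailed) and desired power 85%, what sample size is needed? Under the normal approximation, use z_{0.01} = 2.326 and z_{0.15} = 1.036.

For a paired (one-sample on differences) test: n = ((z_{α/2} + z_β) / d)².
z_{α/2} + z_β = 2.326 + 1.036 = 3.362.
n = (3.362 / 1.00)² = 3.362² = 11.30.
Round up.

n = 12 pairs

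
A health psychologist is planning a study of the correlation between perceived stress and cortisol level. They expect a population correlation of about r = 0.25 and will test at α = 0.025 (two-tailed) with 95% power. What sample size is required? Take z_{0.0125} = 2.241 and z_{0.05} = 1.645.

Fisher's z: C = ½·ln((1+r)/(1−r)) = ½·ln(1.6667) = 0.2554.
n = ((z_{α/2} + z_β)/C)² + 3.
(2.241 + 1.645) / 0.2554 = 3.886 / 0.2554 = 15.215.
n = 15.215² + 3 = 231.51 + 3 = 234.5.
Round up.

n = 235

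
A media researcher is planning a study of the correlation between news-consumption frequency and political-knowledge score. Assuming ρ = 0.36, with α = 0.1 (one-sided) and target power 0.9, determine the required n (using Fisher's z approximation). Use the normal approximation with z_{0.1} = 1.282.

Fisher's z: C = ½·ln((1+r)/(1−r)) = ½·ln(2.1250) = 0.3769.
n = ((z_{α} + z_β)/C)² + 3.
(1.282 + 1.282) / 0.3769 = 2.564 / 0.3769 = 6.803.
n = 6.803² + 3 = 46.28 + 3 = 49.3.
Round up.

n = 50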